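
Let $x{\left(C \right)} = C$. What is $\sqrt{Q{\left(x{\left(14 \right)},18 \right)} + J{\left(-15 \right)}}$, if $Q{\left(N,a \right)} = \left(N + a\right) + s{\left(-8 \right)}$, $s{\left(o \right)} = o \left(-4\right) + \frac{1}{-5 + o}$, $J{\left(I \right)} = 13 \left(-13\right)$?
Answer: $\frac{i \sqrt{17758}}{13} \approx 10.251 i$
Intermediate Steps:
$J{\left(I \right)} = -169$
$s{\left(o \right)} = \frac{1}{-5 + o} - 4 o$ ($s{\left(o \right)} = - 4 o + \frac{1}{-5 + o} = \frac{1}{-5 + o} - 4 o$)
$Q{\left(N,a \right)} = \frac{415}{13} + N + a$ ($Q{\left(N,a \right)} = \left(N + a\right) + \frac{1 - 4 \left(-8\right)^{2} + 20 \left(-8\right)}{-5 - 8} = \left(N + a\right) + \frac{1 - 256 - 160}{-13} = \left(N + a\right) - \frac{1 - 256 - 160}{13} = \left(N + a\right) - - \frac{415}{13} = \left(N + a\right) + \frac{415}{13} = \frac{415}{13} + N + a$)
$\sqrt{Q{\left(x{\left(14 \right)},18 \right)} + J{\left(-15 \right)}} = \sqrt{\left(\frac{415}{13} + 14 + 18\right) - 169} = \sqrt{\frac{831}{13} - 169} = \sqrt{- \frac{1366}{13}} = \frac{i \sqrt{17758}}{13}$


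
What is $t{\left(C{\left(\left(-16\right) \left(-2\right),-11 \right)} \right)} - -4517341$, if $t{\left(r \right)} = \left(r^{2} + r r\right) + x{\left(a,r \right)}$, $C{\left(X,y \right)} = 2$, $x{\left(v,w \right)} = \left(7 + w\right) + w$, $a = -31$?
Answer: $4517360$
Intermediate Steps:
$x{\left(v,w \right)} = 7 + 2 w$
$t{\left(r \right)} = 7 + 2 r + 2 r^{2}$ ($t{\left(r \right)} = \left(r^{2} + r r\right) + \left(7 + 2 r\right) = \left(r^{2} + r^{2}\right) + \left(7 + 2 r\right) = 2 r^{2} + \left(7 + 2 r\right) = 7 + 2 r + 2 r^{2}$)
$t{\left(C{\left(\left(-16\right) \left(-2\right),-11 \right)} \right)} - -4517341 = \left(7 + 2 \cdot 2 + 2 \cdot 2^{2}\right) - -4517341 = \left(7 + 4 + 2 \cdot 4\right) + 4517341 = \left(7 + 4 + 8\right) + 4517341 = 19 + 4517341 = 4517360$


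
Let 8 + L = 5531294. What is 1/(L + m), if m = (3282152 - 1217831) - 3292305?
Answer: 1/4303302 ≈ 2.3238e-7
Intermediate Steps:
L = 5531286 (L = -8 + 5531294 = 5531286)
m = -1227984 (m = 2064321 - 3292305 = -1227984)
1/(L + m) = 1/(5531286 - 1227984) = 1/4303302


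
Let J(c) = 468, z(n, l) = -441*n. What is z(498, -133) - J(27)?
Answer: -220086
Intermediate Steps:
z(498, -133) - J(27) = -441*498 - 1*468 = -219618 - 468 = -220086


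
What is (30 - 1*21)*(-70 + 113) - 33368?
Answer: -32981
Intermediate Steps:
(30 - 1*21)*(-70 + 113) - 33368 = (30 - 21)*43 - 33368 = 9*43 - 33368 = 387 - 33368 = -32981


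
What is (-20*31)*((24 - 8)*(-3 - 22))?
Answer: 248000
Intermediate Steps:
(-20*31)*((24 - 8)*(-3 - 22)) = -9920*(-25) = -620*(-400) = 248000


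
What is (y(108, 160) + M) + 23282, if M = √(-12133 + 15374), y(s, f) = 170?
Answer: 23452 + √3241 ≈ 23509.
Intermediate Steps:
M = √3241 ≈ 56.930
(y(108, 160) + M) + 23282 = (170 + √3241) + 23282 = 23452 + √3241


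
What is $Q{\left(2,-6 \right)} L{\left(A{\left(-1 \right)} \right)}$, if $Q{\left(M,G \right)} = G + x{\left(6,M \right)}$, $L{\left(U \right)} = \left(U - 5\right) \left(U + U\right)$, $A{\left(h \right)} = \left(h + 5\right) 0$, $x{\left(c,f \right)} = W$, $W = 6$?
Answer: $0$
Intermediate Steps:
$x{\left(c,f \right)} = 6$
$A{\left(h \right)} = 0$ ($A{\left(h \right)} = \left(5 + h\right) 0 = 0$)
$L{\left(U \right)} = 2 U \left(-5 + U\right)$ ($L{\left(U \right)} = \left(-5 + U\right) 2 U = 2 U \left(-5 + U\right)$)
$Q{\left(M,G \right)} = 6 + G$ ($Q{\left(M,G \right)} = G + 6 = 6 + G$)
$Q{\left(2,-6 \right)} L{\left(A{\left(-1 \right)} \right)} = \left(6 - 6\right) 2 \cdot 0 \left(-5 + 0\right) = 0 \cdot 2 \cdot 0 \left(-5\right) = 0 \cdot 0 = 0$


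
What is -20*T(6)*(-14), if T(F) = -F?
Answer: -1680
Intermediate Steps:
-20*T(6)*(-14) = -(-20)*6*(-14) = -20*(-6)*(-14) = 120*(-14) = -1680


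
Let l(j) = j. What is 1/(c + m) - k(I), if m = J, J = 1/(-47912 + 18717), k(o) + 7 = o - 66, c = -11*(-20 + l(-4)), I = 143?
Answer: -539494335/7707479 ≈ -69.996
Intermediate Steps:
c = 264 (c = -11*(-20 - 4) = -11*(-24) = 264)
k(o) = -73 + o (k(o) = -7 + (o - 66) = -7 + (-66 + o) = -73 + o)
J = -1/29195 (J = 1/(-29195) = -1/29195 ≈ -3.4252e-5)
m = -1/29195 ≈ -3.4252e-5
1/(c + m) - k(I) = 1/(264 - 1/29195) - (-73 + 143) = 1/(7707479/29195) - 1*70 = 29195/7707479 - 70 = -539494335/7707479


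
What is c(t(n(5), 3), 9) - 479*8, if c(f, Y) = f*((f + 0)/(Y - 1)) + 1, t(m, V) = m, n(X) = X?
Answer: -30623/8 ≈ -3827.9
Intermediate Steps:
c(f, Y) = 1 + f²/(-1 + Y) (c(f, Y) = f*(f/(-1 + Y)) + 1 = f²/(-1 + Y) + 1 = 1 + f²/(-1 + Y))
c(t(n(5), 3), 9) - 479*8 = (-1 + 9 + 5²)/(-1 + 9) - 479*8 = (-1 + 9 + 25)/8 - 3832 = (⅛)*33 - 3832 = 33/8 - 3832 = -30623/8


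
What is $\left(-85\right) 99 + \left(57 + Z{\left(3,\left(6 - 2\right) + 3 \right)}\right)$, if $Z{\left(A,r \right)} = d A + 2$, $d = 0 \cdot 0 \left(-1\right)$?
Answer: $-8356$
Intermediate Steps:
$d = 0$ ($d = 0 \left(-1\right) = 0$)
$Z{\left(A,r \right)} = 2$ ($Z{\left(A,r \right)} = 0 A + 2 = 0 + 2 = 2$)
$\left(-85\right) 99 + \left(57 + Z{\left(3,\left(6 - 2\right) + 3 \right)}\right) = \left(-85\right) 99 + \left(57 + 2\right) = -8415 + 59 = -8356$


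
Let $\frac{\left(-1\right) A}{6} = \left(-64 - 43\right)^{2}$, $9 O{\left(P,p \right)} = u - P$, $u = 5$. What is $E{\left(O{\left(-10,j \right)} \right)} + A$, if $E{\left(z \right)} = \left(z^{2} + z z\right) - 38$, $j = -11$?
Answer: $- \frac{618538}{9} \approx -68727.0$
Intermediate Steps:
$O{\left(P,p \right)} = \frac{5}{9} - \frac{P}{9}$ ($O{\left(P,p \right)} = \frac{5 - P}{9} = \frac{5}{9} - \frac{P}{9}$)
$E{\left(z \right)} = -38 + 2 z^{2}$ ($E{\left(z \right)} = \left(z^{2} + z^{2}\right) - 38 = 2 z^{2} - 38 = -38 + 2 z^{2}$)
$A = -68694$ ($A = - 6 \left(-64 - 43\right)^{2} = - 6 \left(-107\right)^{2} = \left(-6\right) 11449 = -68694$)
$E{\left(O{\left(-10,j \right)} \right)} + A = \left(-38 + 2 \left(\frac{5}{9} - - \frac{10}{9}\right)^{2}\right) - 68694 = \left(-38 + 2 \left(\frac{5}{9} + \frac{10}{9}\right)^{2}\right) - 68694 = \left(-38 + 2 \left(\frac{5}{3}\right)^{2}\right) - 68694 = \left(-38 + 2 \cdot \frac{25}{9}\right) - 68694 = \left(-38 + \frac{50}{9}\right) - 68694 = - \frac{292}{9} - 68694 = - \frac{618538}{9}$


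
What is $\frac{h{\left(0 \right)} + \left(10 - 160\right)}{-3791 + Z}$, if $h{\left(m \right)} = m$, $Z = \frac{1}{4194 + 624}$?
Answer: $\frac{722700}{18265037} \approx 0.039567$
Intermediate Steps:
$Z = \frac{1}{4818} \approx 0.00020756$
$\frac{h{\left(0 \right)} + \left(10 - 160\right)}{-3791 + Z} = \frac{0 + \left(10 - 160\right)}{-3791 + \frac{1}{4818}} = \frac{0 + \left(10 - 160\right)}{- \frac{18265037}{4818}} = \left(0 - 150\right) \left(- \frac{4818}{18265037}\right) = \left(-150\right) \left(- \frac{4818}{18265037}\right) = \frac{722700}{18265037}$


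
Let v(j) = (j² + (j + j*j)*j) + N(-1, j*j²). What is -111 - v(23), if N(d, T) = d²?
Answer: -13337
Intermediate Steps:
v(j) = 1 + j² + j*(j + j²) (v(j) = (j² + (j + j*j)*j) + (-1)² = (j² + (j + j²)*j) + 1 = (j² + j*(j + j²)) + 1 = 1 + j² + j*(j + j²))
-111 - v(23) = -111 - (1 + 23³ + 2*23²) = -111 - (1 + 12167 + 2*529) = -111 - (1 + 12167 + 1058) = -111 - 1*13226 = -111 - 13226 = -13337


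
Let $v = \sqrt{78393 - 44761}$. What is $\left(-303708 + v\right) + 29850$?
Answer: $-273858 + 4 \sqrt{2102} \approx -2.7367 \cdot 10^{5}$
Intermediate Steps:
$v = 4 \sqrt{2102}$ ($v = \sqrt{33632} = 4 \sqrt{2102} \approx 183.39$)
$\left(-303708 + v\right) + 29850 = \left(-303708 + 4 \sqrt{2102}\right) + 29850 = -273858 + 4 \sqrt{2102}$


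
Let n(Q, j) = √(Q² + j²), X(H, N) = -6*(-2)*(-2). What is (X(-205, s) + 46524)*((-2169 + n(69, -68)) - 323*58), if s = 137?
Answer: -971989500 + 46500*√9385 ≈ -9.6748e+8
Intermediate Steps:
X(H, N) = -24 (X(H, N) = 12*(-2) = -24)
(X(-205, s) + 46524)*((-2169 + n(69, -68)) - 323*58) = (-24 + 46524)*((-2169 + √(69² + (-68)²)) - 323*58) = 46500*((-2169 + √(4761 + 4624)) - 18734) = 46500*((-2169 + √9385) - 18734) = 46500*(-20903 + √9385) = -971989500 + 46500*√9385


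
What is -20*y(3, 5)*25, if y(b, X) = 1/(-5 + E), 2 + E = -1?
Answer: 125/2 ≈ 62.500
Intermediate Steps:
E = -3 (E = -2 - 1 = -3)
y(b, X) = -⅛ (y(b, X) = 1/(-5 - 3) = 1/(-8) = -⅛)
-20*y(3, 5)*25 = -20*(-⅛)*25 = (5/2)*25 = 125/2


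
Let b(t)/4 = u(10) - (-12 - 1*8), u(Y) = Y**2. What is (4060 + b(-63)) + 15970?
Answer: 20510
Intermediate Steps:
b(t) = 480 (b(t) = 4*(10**2 - (-12 - 1*8)) = 4*(100 - (-12 - 8)) = 4*(100 - 1*(-20)) = 4*(100 + 20) = 4*120 = 480)
(4060 + b(-63)) + 15970 = (4060 + 480) + 15970 = 4540 + 15970 = 20510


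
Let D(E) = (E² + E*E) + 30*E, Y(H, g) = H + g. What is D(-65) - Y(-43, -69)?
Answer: 6612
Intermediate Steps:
D(E) = 2*E² + 30*E (D(E) = (E² + E²) + 30*E = 2*E² + 30*E)
D(-65) - Y(-43, -69) = 2*(-65)*(15 - 65) - (-43 - 69) = 2*(-65)*(-50) - 1*(-112) = 6500 + 112 = 6612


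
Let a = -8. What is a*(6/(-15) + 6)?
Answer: -224/5 ≈ -44.800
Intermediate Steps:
a*(6/(-15) + 6) = -8*(6/(-15) + 6) = -8*(6*(-1/15) + 6) = -8*(-⅖ + 6) = -8*28/5 = -224/5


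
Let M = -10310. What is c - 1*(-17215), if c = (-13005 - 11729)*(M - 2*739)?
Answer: 291581607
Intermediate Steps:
c = 291564392 (c = (-13005 - 11729)*(-10310 - 2*739) = -24734*(-10310 - 1478) = -24734*(-11788) = 291564392)
c - 1*(-17215) = 291564392 - 1*(-17215) = 291564392 + 17215 = 291581607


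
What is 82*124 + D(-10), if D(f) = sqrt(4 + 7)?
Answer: 10168 + sqrt(11) ≈ 10171.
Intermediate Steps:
D(f) = sqrt(11)
82*124 + D(-10) = 82*124 + sqrt(11) = 10168 + sqrt(11)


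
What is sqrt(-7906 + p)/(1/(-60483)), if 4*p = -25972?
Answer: -665313*I*sqrt(119) ≈ -7.2577e+6*I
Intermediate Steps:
p = -6493 (p = (1/4)*(-25972) = -6493)
sqrt(-7906 + p)/(1/(-60483)) = sqrt(-7906 - 6493)/(1/(-60483)) = sqrt(-14399)/(-1/60483) = (11*I*sqrt(119))*(-60483) = -665313*I*sqrt(119)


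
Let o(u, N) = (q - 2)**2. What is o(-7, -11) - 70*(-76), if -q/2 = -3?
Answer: 5336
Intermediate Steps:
q = 6 (q = -2*(-3) = 6)
o(u, N) = 16 (o(u, N) = (6 - 2)**2 = 4**2 = 16)
o(-7, -11) - 70*(-76) = 16 - 70*(-76) = 16 + 5320 = 5336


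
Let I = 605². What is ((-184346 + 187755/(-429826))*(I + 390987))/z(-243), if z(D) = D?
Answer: 29991638873402806/52223859 ≈ 5.7429e+8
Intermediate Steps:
I = 366025
((-184346 + 187755/(-429826))*(I + 390987))/z(-243) = ((-184346 + 187755/(-429826))*(366025 + 390987))/(-243) = ((-184346 + 187755*(-1/429826))*757012)*(-1/243) = ((-184346 - 187755/429826)*757012)*(-1/243) = -79236891551/429826*757012*(-1/243) = -29991638873402806/214913*(-1/243) = 29991638873402806/52223859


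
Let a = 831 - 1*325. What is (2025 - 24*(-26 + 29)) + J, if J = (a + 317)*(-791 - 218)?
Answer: -828454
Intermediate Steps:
a = 506 (a = 831 - 325 = 506)
J = -830407 (J = (506 + 317)*(-791 - 218) = 823*(-1009) = -830407)
(2025 - 24*(-26 + 29)) + J = (2025 - 24*(-26 + 29)) - 830407 = (2025 - 24*3) - 830407 = (2025 - 72) - 830407 = 1953 - 830407 = -828454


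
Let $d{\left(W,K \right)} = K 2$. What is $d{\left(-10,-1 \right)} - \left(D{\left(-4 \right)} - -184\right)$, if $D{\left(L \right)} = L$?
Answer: $-182$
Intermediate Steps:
$d{\left(W,K \right)} = 2 K$
$d{\left(-10,-1 \right)} - \left(D{\left(-4 \right)} - -184\right) = 2 \left(-1\right) - \left(-4 - -184\right) = -2 - \left(-4 + 184\right) = -2 - 180 = -182$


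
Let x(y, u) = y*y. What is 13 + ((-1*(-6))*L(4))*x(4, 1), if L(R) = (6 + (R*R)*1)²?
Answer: 46477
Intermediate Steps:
x(y, u) = y²
L(R) = (6 + R²)² (L(R) = (6 + R²*1)² = (6 + R²)²)
13 + ((-1*(-6))*L(4))*x(4, 1) = 13 + ((-1*(-6))*(6 + 4²)²)*4² = 13 + (6*(6 + 16)²)*16 = 13 + (6*22²)*16 = 13 + (6*484)*16 = 13 + 2904*16 = 13 + 46464 = 46477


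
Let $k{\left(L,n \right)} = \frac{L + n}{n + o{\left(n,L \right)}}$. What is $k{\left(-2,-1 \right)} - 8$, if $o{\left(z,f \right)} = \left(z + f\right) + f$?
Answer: $- \frac{15}{2} \approx -7.5$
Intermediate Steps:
$o{\left(z,f \right)} = z + 2 f$ ($o{\left(z,f \right)} = \left(f + z\right) + f = z + 2 f$)
$k{\left(L,n \right)} = \frac{L + n}{2 L + 2 n}$ ($k{\left(L,n \right)} = \frac{L + n}{n + \left(n + 2 L\right)} = \frac{L + n}{2 L + 2 n}$)
$k{\left(-2,-1 \right)} - 8 = \frac{1}{2} - 8 = - \frac{15}{2}$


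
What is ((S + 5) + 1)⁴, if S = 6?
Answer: 20736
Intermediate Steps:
((S + 5) + 1)⁴ = ((6 + 5) + 1)⁴ = (11 + 1)⁴ = 12⁴ = 20736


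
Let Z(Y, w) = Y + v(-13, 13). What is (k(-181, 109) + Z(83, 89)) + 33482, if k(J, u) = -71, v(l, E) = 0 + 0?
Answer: 33494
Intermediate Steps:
v(l, E) = 0
Z(Y, w) = Y (Z(Y, w) = Y + 0 = Y)
(k(-181, 109) + Z(83, 89)) + 33482 = (-71 + 83) + 33482 = 12 + 33482 = 33494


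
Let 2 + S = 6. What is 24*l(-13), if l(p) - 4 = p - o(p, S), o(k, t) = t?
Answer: -312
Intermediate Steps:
S = 4 (S = -2 + 6 = 4)
l(p) = p (l(p) = 4 + (p - 1*4) = 4 + (p - 4) = 4 + (-4 + p) = p)
24*l(-13) = 24*(-13) = -312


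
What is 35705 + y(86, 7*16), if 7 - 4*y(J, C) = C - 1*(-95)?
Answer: 35655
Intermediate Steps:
y(J, C) = -22 - C/4 (y(J, C) = 7/4 - (C - 1*(-95))/4 = 7/4 - (C + 95)/4 = 7/4 - (95 + C)/4 = 7/4 + (-95/4 - C/4) = -22 - C/4)
35705 + y(86, 7*16) = 35705 + (-22 - 7*16/4) = 35705 + (-22 - ¼*112) = 35705 + (-22 - 28) = 35705 - 50 = 35655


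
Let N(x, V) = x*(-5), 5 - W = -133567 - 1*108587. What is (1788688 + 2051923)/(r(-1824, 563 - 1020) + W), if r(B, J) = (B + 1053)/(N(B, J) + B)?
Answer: 9340365952/588930431 ≈ 15.860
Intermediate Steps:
W = 242159 (W = 5 - (-133567 - 1*108587) = 5 - (-133567 - 108587) = 5 - 1*(-242154) = 5 + 242154 = 242159)
N(x, V) = -5*x
r(B, J) = -(1053 + B)/(4*B) (r(B, J) = (B + 1053)/(-5*B + B) = (1053 + B)/((-4*B)) = (1053 + B)*(-1/(4*B)) = -(1053 + B)/(4*B))
(1788688 + 2051923)/(r(-1824, 563 - 1020) + W) = (1788688 + 2051923)/((1/4)*(-1053 - 1*(-1824))/(-1824) + 242159) = 3840611/((1/4)*(-1/1824)*(-1053 + 1824) + 242159) = 3840611/((1/4)*(-1/1824)*771 + 242159) = 3840611/(-257/2432 + 242159) = 3840611/(588930431/2432) = 3840611*(2432/588930431) = 9340365952/588930431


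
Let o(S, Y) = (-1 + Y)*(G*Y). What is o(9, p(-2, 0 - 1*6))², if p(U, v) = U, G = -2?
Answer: 144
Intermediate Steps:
o(S, Y) = -2*Y*(-1 + Y) (o(S, Y) = (-1 + Y)*(-2*Y) = -2*Y*(-1 + Y))
o(9, p(-2, 0 - 1*6))² = (2*(-2)*(1 - 1*(-2)))² = (2*(-2)*(1 + 2))² = (2*(-2)*3)² = (-12)² = 144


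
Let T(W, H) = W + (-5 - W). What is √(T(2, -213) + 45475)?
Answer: √45470 ≈ 213.24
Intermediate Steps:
T(W, H) = -5
√(T(2, -213) + 45475) = √(-5 + 45475) = √45470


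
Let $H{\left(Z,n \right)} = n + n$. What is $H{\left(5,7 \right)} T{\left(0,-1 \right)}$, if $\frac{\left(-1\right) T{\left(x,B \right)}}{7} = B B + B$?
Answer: $0$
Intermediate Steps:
$H{\left(Z,n \right)} = 2 n$
$T{\left(x,B \right)} = - 7 B - 7 B^{2}$ ($T{\left(x,B \right)} = - 7 \left(B B + B\right) = - 7 \left(B^{2} + B\right) = - 7 \left(B + B^{2}\right) = - 7 B - 7 B^{2}$)
$H{\left(5,7 \right)} T{\left(0,-1 \right)} = 2 \cdot 7 \left(\left(-7\right) \left(-1\right) \left(1 - 1\right)\right) = 14 \left(\left(-7\right) \left(-1\right) 0\right) = 14 \cdot 0 = 0$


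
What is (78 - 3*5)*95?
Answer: 5985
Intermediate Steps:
(78 - 3*5)*95 = (78 - 15)*95 = 63*95 = 5985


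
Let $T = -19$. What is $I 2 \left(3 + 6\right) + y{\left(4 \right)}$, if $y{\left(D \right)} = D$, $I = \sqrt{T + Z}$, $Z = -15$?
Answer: $4 + 18 i \sqrt{34} \approx 4.0 + 104.96 i$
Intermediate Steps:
$I = i \sqrt{34}$ ($I = \sqrt{-19 - 15} = \sqrt{-34} = i \sqrt{34} \approx 5.8309 i$)
$I 2 \left(3 + 6\right) + y{\left(4 \right)} = i \sqrt{34} \cdot 2 \left(3 + 6\right) + 4 = i \sqrt{34} \cdot 2 \cdot 9 + 4 = i \sqrt{34} \cdot 18 + 4 = 18 i \sqrt{34} + 4 = 4 + 18 i \sqrt{34}$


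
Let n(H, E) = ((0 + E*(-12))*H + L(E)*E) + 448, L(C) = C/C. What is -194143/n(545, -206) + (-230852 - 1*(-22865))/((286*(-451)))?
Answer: 4908019418/3342429101 ≈ 1.4684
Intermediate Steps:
L(C) = 1
n(H, E) = 448 + E - 12*E*H (n(H, E) = ((0 + E*(-12))*H + 1*E) + 448 = ((0 - 12*E)*H + E) + 448 = ((-12*E)*H + E) + 448 = (-12*E*H + E) + 448 = (E - 12*E*H) + 448 = 448 + E - 12*E*H)
-194143/n(545, -206) + (-230852 - 1*(-22865))/((286*(-451))) = -194143/(448 - 206 - 12*(-206)*545) + (-230852 - 1*(-22865))/((286*(-451))) = -194143/(448 - 206 + 1347240) + (-230852 + 22865)/(-128986) = -194143/1347482 - 207987*(-1/128986) = -194143*1/1347482 + 15999/9922 = -194143/1347482 + 15999/9922 = 4908019418/3342429101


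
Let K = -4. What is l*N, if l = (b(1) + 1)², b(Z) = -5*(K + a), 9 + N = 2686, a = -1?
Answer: 1809652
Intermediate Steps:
N = 2677 (N = -9 + 2686 = 2677)
b(Z) = 25 (b(Z) = -5*(-4 - 1) = -5*(-5) = 25)
l = 676 (l = (25 + 1)² = 26² = 676)
l*N = 676*2677 = 1809652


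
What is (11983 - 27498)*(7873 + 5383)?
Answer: -205666840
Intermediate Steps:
(11983 - 27498)*(7873 + 5383) = -15515*13256 = -205666840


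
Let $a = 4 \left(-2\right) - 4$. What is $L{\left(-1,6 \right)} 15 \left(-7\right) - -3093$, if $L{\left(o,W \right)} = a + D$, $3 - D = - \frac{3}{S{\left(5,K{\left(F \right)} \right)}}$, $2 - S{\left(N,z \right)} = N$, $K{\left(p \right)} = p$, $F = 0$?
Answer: $4143$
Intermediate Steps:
$S{\left(N,z \right)} = 2 - N$
$a = -12$ ($a = -8 - 4 = -12$)
$D = 2$ ($D = 3 - - \frac{3}{2 - 5} = 3 - - \frac{3}{-3} = 3 - \left(-3\right) \left(- \frac{1}{3}\right) = 3 - 1 = 2$)
$L{\left(o,W \right)} = -10$ ($L{\left(o,W \right)} = -12 + 2 = -10$)
$L{\left(-1,6 \right)} 15 \left(-7\right) - -3093 = \left(-10\right) 15 \left(-7\right) - -3093 = \left(-150\right) \left(-7\right) + 3093 = 1050 + 3093 = 4143$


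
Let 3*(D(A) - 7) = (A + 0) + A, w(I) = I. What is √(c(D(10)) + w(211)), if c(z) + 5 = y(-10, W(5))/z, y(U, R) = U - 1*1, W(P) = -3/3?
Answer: √344933/41 ≈ 14.325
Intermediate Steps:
W(P) = -1 (W(P) = -3*⅓ = -1)
D(A) = 7 + 2*A/3 (D(A) = 7 + ((A + 0) + A)/3 = 7 + (A + A)/3 = 7 + (2*A)/3 = 7 + 2*A/3)
y(U, R) = -1 + U (y(U, R) = U - 1 = -1 + U)
c(z) = -5 - 11/z (c(z) = -5 + (-1 - 10)/z = -5 - 11/z)
√(c(D(10)) + w(211)) = √((-5 - 11/(7 + (⅔)*10)) + 211) = √((-5 - 11/(7 + 20/3)) + 211) = √((-5 - 11/41/3) + 211) = √((-5 - 11*3/41) + 211) = √((-5 - 33/41) + 211) = √(-238/41 + 211) = √(8413/41) = √344933/41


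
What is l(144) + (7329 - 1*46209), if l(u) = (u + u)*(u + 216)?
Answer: 64800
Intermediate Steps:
l(u) = 2*u*(216 + u) (l(u) = (2*u)*(216 + u) = 2*u*(216 + u))
l(144) + (7329 - 1*46209) = 2*144*(216 + 144) + (7329 - 1*46209) = 2*144*360 + (7329 - 46209) = 103680 - 38880 = 64800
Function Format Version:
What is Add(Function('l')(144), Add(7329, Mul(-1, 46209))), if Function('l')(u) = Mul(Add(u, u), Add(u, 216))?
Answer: 64800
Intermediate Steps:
Function('l')(u) = Mul(2, u, Add(216, u)) (Function('l')(u) = Mul(Mul(2, u), Add(216, u)) = Mul(2, u, Add(216, u)))
Add(Function('l')(144), Add(7329, Mul(-1, 46209))) = Add(Mul(2, 144, Add(216, 144)), Add(7329, Mul(-1, 46209))) = Add(Mul(2, 144, 360), Add(7329, -46209)) = Add(103680, -38880) = 64800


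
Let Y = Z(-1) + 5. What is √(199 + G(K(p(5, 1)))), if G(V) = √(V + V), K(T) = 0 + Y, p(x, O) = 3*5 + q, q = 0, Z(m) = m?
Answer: √(199 + 2*√2) ≈ 14.207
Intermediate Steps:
Y = 4 (Y = -1 + 5 = 4)
p(x, O) = 15 (p(x, O) = 3*5 + 0 = 15 + 0 = 15)
K(T) = 4 (K(T) = 0 + 4 = 4)
G(V) = √2*√V (G(V) = √(2*V) = √2*√V)
√(199 + G(K(p(5, 1)))) = √(199 + √2*√4) = √(199 + √2*2) = √(199 + 2*√2)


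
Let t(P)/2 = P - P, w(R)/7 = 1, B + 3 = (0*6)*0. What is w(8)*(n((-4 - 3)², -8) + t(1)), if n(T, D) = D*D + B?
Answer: 427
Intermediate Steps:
B = -3 (B = -3 + (0*6)*0 = -3 + 0*0 = -3 + 0 = -3)
w(R) = 7 (w(R) = 7*1 = 7)
n(T, D) = -3 + D² (n(T, D) = D*D - 3 = D² - 3 = -3 + D²)
t(P) = 0 (t(P) = 2*(P - P) = 2*0 = 0)
w(8)*(n((-4 - 3)², -8) + t(1)) = 7*((-3 + (-8)²) + 0) = 7*((-3 + 64) + 0) = 7*(61 + 0) = 7*61 = 427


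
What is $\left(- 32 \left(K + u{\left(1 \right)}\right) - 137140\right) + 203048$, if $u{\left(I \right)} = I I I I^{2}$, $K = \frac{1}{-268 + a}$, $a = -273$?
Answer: $\frac{35638948}{541} \approx 65876.0$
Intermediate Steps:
$K = - \frac{1}{541}$ ($K = \frac{1}{-268 - 273} = \frac{1}{-541} = - \frac{1}{541} \approx -0.0018484$)
$u{\left(I \right)} = I^{5}$ ($u{\left(I \right)} = I^{2} I I^{2} = I^{3} I^{2} = I^{5}$)
$\left(- 32 \left(K + u{\left(1 \right)}\right) - 137140\right) + 203048 = \left(- 32 \left(- \frac{1}{541} + 1^{5}\right) - 137140\right) + 203048 = \left(- 32 \left(- \frac{1}{541} + 1\right) - 137140\right) + 203048 = \left(\left(-32\right) \frac{540}{541} - 137140\right) + 203048 = \left(- \frac{17280}{541} - 137140\right) + 203048 = - \frac{74210020}{541} + 203048 = \frac{35638948}{541}$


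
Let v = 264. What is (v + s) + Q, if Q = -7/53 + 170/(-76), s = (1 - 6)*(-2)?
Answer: 547065/2014 ≈ 271.63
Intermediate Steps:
s = 10 (s = -5*(-2) = 10)
Q = -4771/2014 (Q = -7*1/53 + 170*(-1/76) = -7/53 - 85/38 = -4771/2014 ≈ -2.3689)
(v + s) + Q = (264 + 10) - 4771/2014 = 274 - 4771/2014 = 547065/2014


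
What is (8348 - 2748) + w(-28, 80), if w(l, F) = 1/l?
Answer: 156799/28 ≈ 5600.0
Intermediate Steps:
(8348 - 2748) + w(-28, 80) = (8348 - 2748) + 1/(-28) = 5600 - 1/28 = 156799/28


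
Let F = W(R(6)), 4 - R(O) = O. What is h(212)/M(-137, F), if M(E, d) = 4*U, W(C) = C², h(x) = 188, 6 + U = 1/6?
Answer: -282/35 ≈ -8.0571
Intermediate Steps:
U = -35/6 (U = -6 + 1/6 = -6 + 1*(⅙) = -6 + ⅙ = -35/6 ≈ -5.8333)
R(O) = 4 - O
F = 4 (F = (4 - 1*6)² = (4 - 6)² = (-2)² = 4)
M(E, d) = -70/3 (M(E, d) = 4*(-35/6) = -70/3)
h(212)/M(-137, F) = 188/(-70/3) = 188*(-3/70) = -282/35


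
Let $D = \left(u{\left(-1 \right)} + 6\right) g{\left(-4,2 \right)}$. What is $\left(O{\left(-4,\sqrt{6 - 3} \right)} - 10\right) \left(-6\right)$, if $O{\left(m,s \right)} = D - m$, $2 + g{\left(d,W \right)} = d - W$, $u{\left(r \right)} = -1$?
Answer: $276$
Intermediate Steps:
$g{\left(d,W \right)} = -2 + d - W$ ($g{\left(d,W \right)} = -2 - \left(W - d\right) = -2 + d - W$)
$D = -40$ ($D = \left(-1 + 6\right) \left(-2 - 4 - 2\right) = 5 \left(-2 - 4 - 2\right) = 5 \left(-8\right) = -40$)
$O{\left(m,s \right)} = -40 - m$
$\left(O{\left(-4,\sqrt{6 - 3} \right)} - 10\right) \left(-6\right) = \left(\left(-40 - -4\right) - 10\right) \left(-6\right) = \left(\left(-40 + 4\right) - 10\right) \left(-6\right) = \left(-36 - 10\right) \left(-6\right) = \left(-46\right) \left(-6\right) = 276$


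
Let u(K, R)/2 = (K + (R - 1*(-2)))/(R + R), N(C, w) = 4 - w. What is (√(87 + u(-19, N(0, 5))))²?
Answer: 105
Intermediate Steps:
u(K, R) = (2 + K + R)/R (u(K, R) = 2*((K + (R - 1*(-2)))/(R + R)) = 2*((K + (R + 2))/((2*R))) = 2*((K + (2 + R))*(1/(2*R))) = 2*((2 + K + R)*(1/(2*R))) = 2*((2 + K + R)/(2*R)) = (2 + K + R)/R)
(√(87 + u(-19, N(0, 5))))² = (√(87 + (2 - 19 + (4 - 1*5))/(4 - 1*5)))² = (√(87 + (2 - 19 + (4 - 5))/(4 - 5)))² = (√(87 + (2 - 19 - 1)/(-1)))² = (√(87 - 1*(-18)))² = (√(87 + 18))² = (√105)² = 105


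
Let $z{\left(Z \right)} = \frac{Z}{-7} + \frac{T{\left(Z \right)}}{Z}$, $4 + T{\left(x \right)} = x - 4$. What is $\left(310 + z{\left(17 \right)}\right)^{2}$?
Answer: $\frac{1344248896}{14161} \approx 94926.0$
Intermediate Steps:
$T{\left(x \right)} = -8 + x$ ($T{\left(x \right)} = -4 + \left(x - 4\right) = -4 + \left(-4 + x\right) = -8 + x$)
$z{\left(Z \right)} = - \frac{Z}{7} + \frac{-8 + Z}{Z}$ ($z{\left(Z \right)} = \frac{Z}{-7} + \frac{-8 + Z}{Z} = Z \left(- \frac{1}{7}\right) + \frac{-8 + Z}{Z} = - \frac{Z}{7} + \frac{-8 + Z}{Z}$)
$\left(310 + z{\left(17 \right)}\right)^{2} = \left(310 - \left(\frac{10}{7} + \frac{8}{17}\right)\right)^{2} = \left(310 - \frac{226}{119}\right)^{2} = \left(\frac{36664}{119}\right)^{2} = \frac{1344248896}{14161}$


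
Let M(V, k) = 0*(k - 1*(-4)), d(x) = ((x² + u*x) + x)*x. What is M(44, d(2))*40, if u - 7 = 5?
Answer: 0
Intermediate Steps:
u = 12 (u = 7 + 5 = 12)
d(x) = x*(x² + 13*x) (d(x) = ((x² + 12*x) + x)*x = (x² + 13*x)*x = x*(x² + 13*x))
M(V, k) = 0 (M(V, k) = 0*(k + 4) = 0*(4 + k) = 0)
M(44, d(2))*40 = 0*40 = 0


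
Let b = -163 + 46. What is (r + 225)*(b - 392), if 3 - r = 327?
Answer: 50391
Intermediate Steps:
r = -324 (r = 3 - 1*327 = 3 - 327 = -324)
b = -117
(r + 225)*(b - 392) = (-324 + 225)*(-117 - 392) = -99*(-509) = 50391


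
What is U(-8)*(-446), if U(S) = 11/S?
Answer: 2453/4 ≈ 613.25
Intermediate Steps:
U(-8)*(-446) = (11/(-8))*(-446) = (11*(-⅛))*(-446) = -11/8*(-446) = 2453/4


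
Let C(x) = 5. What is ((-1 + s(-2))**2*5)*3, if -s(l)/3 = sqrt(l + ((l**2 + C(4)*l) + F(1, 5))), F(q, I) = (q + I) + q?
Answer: -120 + 90*I ≈ -120.0 + 90.0*I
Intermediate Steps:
F(q, I) = I + 2*q (F(q, I) = (I + q) + q = I + 2*q)
s(l) = -3*sqrt(7 + l**2 + 6*l) (s(l) = -3*sqrt(l + ((l**2 + 5*l) + (5 + 2*1))) = -3*sqrt(l + ((l**2 + 5*l) + (5 + 2))) = -3*sqrt(l + ((l**2 + 5*l) + 7)) = -3*sqrt(l + (7 + l**2 + 5*l)) = -3*sqrt(7 + l**2 + 6*l))
((-1 + s(-2))**2*5)*3 = ((-1 - 3*sqrt(7 + (-2)**2 + 6*(-2)))**2*5)*3 = ((-1 - 3*sqrt(7 + 4 - 12))**2*5)*3 = ((-1 - 3*I)**2*5)*3 = (5*(-1 - 3*I)**2)*3 = 15*(-1 - 3*I)**2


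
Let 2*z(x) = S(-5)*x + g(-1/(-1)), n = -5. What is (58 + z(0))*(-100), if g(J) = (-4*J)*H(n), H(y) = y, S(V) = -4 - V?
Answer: -6800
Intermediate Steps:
g(J) = 20*J (g(J) = -4*J*(-5) = 20*J)
z(x) = 10 + x/2 (z(x) = ((-4 - 1*(-5))*x + 20*(-1/(-1)))/2 = ((-4 + 5)*x + 20*(-1*(-1)))/2 = (1*x + 20*1)/2 = (x + 20)/2 = (20 + x)/2 = 10 + x/2)
(58 + z(0))*(-100) = (58 + (10 + (½)*0))*(-100) = (58 + (10 + 0))*(-100) = (58 + 10)*(-100) = 68*(-100) = -6800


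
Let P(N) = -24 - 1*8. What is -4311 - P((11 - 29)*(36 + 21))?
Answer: -4279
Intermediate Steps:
P(N) = -32 (P(N) = -24 - 8 = -32)
-4311 - P((11 - 29)*(36 + 21)) = -4311 - 1*(-32) = -4311 + 32 = -4279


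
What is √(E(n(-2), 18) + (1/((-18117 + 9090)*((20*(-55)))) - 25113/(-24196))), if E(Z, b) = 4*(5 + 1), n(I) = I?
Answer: √100367890584405205058/2002158510 ≈ 5.0038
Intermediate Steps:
E(Z, b) = 24 (E(Z, b) = 4*6 = 24)
√(E(n(-2), 18) + (1/((-18117 + 9090)*((20*(-55)))) - 25113/(-24196))) = √(24 + (1/((-18117 + 9090)*((20*(-55)))) - 25113/(-24196))) = √(24 + (1/(-9027*(-1100)) - 25113*(-1/24196))) = √(24 + (-1/9027*(-1/1100) + 25113/24196)) = √(24 + (1/9929700 + 25113/24196)) = √(24 + 31170572537/30032377650) = √(751947636137/30032377650) = √100367890584405205058/2002158510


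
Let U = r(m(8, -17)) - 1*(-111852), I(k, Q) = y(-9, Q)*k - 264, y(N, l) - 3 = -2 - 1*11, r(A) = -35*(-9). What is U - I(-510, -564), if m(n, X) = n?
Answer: 107331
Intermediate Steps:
r(A) = 315
y(N, l) = -10 (y(N, l) = 3 + (-2 - 1*11) = 3 + (-2 - 11) = 3 - 13 = -10)
I(k, Q) = -264 - 10*k (I(k, Q) = -10*k - 264 = -264 - 10*k)
U = 112167 (U = 315 - 1*(-111852) = 315 + 111852 = 112167)
U - I(-510, -564) = 112167 - (-264 - 10*(-510)) = 112167 - (-264 + 5100) = 112167 - 1*4836 = 112167 - 4836 = 107331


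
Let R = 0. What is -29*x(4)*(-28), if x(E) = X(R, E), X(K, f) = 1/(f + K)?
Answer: 203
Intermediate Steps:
X(K, f) = 1/(K + f)
x(E) = 1/E (x(E) = 1/(0 + E) = 1/E)
-29*x(4)*(-28) = -29/4*(-28) = 203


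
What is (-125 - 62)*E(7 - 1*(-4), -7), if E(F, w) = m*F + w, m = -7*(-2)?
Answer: -27489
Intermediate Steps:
m = 14
E(F, w) = w + 14*F (E(F, w) = 14*F + w = w + 14*F)
(-125 - 62)*E(7 - 1*(-4), -7) = (-125 - 62)*(-7 + 14*(7 - 1*(-4))) = -187*(-7 + 14*(7 + 4)) = -187*(-7 + 14*11) = -187*(-7 + 154) = -187*147 = -27489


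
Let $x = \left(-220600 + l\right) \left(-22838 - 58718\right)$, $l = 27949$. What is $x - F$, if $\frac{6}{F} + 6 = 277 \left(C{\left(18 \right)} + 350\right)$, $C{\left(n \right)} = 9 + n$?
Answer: $\frac{1640677985840382}{104423} \approx 1.5712 \cdot 10^{10}$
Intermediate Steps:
$F = \frac{6}{104423}$ ($F = \frac{6}{-6 + 277 \left(\left(9 + 18\right) + 350\right)} = \frac{6}{-6 + 277 \left(27 + 350\right)} = \frac{6}{-6 + 277 \cdot 377} = \frac{6}{-6 + 104429} = \frac{6}{104423} \approx 5.7459 \cdot 10^{-5}$)
$x = 15711844956$ ($x = \left(-220600 + 27949\right) \left(-22838 - 58718\right) = \left(-192651\right) \left(-81556\right) = 15711844956$)
$x - F = 15711844956 - \frac{6}{104423} = \frac{1640677985840382}{104423}$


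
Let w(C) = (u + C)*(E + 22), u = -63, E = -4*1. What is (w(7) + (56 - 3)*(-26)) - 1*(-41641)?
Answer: 39255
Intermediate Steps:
E = -4
w(C) = -1134 + 18*C (w(C) = (-63 + C)*(-4 + 22) = (-63 + C)*18 = -1134 + 18*C)
(w(7) + (56 - 3)*(-26)) - 1*(-41641) = ((-1134 + 18*7) + (56 - 3)*(-26)) - 1*(-41641) = ((-1134 + 126) + 53*(-26)) + 41641 = (-1008 - 1378) + 41641 = -2386 + 41641 = 39255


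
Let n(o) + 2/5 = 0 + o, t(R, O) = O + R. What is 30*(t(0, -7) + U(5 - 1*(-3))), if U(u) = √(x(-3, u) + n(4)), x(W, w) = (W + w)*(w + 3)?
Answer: -210 + 6*√1465 ≈ 19.652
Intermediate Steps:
x(W, w) = (3 + w)*(W + w) (x(W, w) = (W + w)*(3 + w) = (3 + w)*(W + w))
n(o) = -⅖ + o (n(o) = -⅖ + (0 + o) = -⅖ + o)
U(u) = √(-27/5 + u²) (U(u) = √((u² + 3*(-3) + 3*u - 3*u) + (-⅖ + 4)) = √((u² - 9 + 3*u - 3*u) + 18/5) = √((-9 + u²) + 18/5) = √(-27/5 + u²))
30*(t(0, -7) + U(5 - 1*(-3))) = 30*((-7 + 0) + √(-135 + 25*(5 - 1*(-3))²)/5) = 30*(-7 + √(-135 + 25*(5 + 3)²)/5) = 30*(-7 + √(-135 + 25*8²)/5) = 30*(-7 + √(-135 + 25*64)/5) = 30*(-7 + √(-135 + 1600)/5) = 30*(-7 + √1465/5) = -210 + 6*√1465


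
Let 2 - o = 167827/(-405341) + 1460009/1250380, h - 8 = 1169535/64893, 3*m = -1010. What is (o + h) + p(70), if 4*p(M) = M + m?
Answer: -1295782171033868737/32889737332784940 ≈ -39.398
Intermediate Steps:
m = -1010/3 (m = (⅓)*(-1010) = -1010/3 ≈ -336.67)
h = 562893/21631 (h = 8 + 1169535/64893 = 8 + 1169535*(1/64893) = 8 + 389845/21631 = 562893/21631 ≈ 26.023)
p(M) = -505/6 + M/4 (p(M) = (M - 1010/3)/4 = (-1010/3 + M)/4 = -505/6 + M/4)
o = 631706575351/506830279580 (o = 2 - (167827/(-405341) + 1460009/1250380) = 2 - (167827*(-1/405341) + 1460009*(1/1250380)) = 2 - (-167827/405341 + 1460009/1250380) = 2 - 1*381953983809/506830279580 = 2 - 381953983809/506830279580 = 631706575351/506830279580 ≈ 1.2464)
(o + h) + p(70) = (631706575351/506830279580 + 562893/21631) + (-505/6 + (¼)*70) = 298955661495042421/10963245777594980 + (-505/6 + 35/2) = 298955661495042421/10963245777594980 - 200/3 = -1295782171033868737/32889737332784940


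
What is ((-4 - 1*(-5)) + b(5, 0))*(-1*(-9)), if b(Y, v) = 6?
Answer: 63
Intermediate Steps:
((-4 - 1*(-5)) + b(5, 0))*(-1*(-9)) = ((-4 - 1*(-5)) + 6)*(-1*(-9)) = ((-4 + 5) + 6)*9 = (1 + 6)*9 = 7*9 = 63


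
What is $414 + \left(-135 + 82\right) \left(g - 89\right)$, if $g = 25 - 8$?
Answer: $4230$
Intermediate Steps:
$g = 17$
$414 + \left(-135 + 82\right) \left(g - 89\right) = 414 + \left(-135 + 82\right) \left(17 - 89\right) = 414 - 53 \left(17 - 89\right) = 414 - -3816 = 414 + 3816 = 4230$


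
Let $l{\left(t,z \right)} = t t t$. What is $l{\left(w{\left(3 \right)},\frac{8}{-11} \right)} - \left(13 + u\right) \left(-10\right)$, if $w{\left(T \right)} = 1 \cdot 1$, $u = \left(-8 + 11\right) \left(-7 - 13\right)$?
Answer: $-469$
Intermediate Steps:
$u = -60$ ($u = 3 \left(-20\right) = -60$)
$w{\left(T \right)} = 1$
$l{\left(t,z \right)} = t^{3}$ ($l{\left(t,z \right)} = t^{2} t = t^{3}$)
$l{\left(w{\left(3 \right)},\frac{8}{-11} \right)} - \left(13 + u\right) \left(-10\right) = 1^{3} - \left(13 - 60\right) \left(-10\right) = 1 - \left(-47\right) \left(-10\right) = 1 - 470 = -469$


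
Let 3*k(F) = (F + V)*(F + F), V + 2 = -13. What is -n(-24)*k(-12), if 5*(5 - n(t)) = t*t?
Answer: 119016/5 ≈ 23803.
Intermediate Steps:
V = -15 (V = -2 - 13 = -15)
n(t) = 5 - t**2/5 (n(t) = 5 - t*t/5 = 5 - t**2/5)
k(F) = 2*F*(-15 + F)/3 (k(F) = ((F - 15)*(F + F))/3 = ((-15 + F)*(2*F))/3 = (2*F*(-15 + F))/3 = 2*F*(-15 + F)/3)
-n(-24)*k(-12) = -(5 - 1/5*(-24)**2)*(2/3)*(-12)*(-15 - 12) = -(5 - 1/5*576)*(2/3)*(-12)*(-27) = -(5 - 576/5)*216 = -(-551)*216/5 = -1*(-119016/5) = 119016/5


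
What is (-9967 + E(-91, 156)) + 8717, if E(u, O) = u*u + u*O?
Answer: -7165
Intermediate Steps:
E(u, O) = u**2 + O*u
(-9967 + E(-91, 156)) + 8717 = (-9967 - 91*(156 - 91)) + 8717 = (-9967 - 91*65) + 8717 = (-9967 - 5915) + 8717 = -15882 + 8717 = -7165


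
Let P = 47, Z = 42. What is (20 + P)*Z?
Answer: 2814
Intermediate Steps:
(20 + P)*Z = (20 + 47)*42 = 67*42 = 2814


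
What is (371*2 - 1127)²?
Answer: 148225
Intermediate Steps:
(371*2 - 1127)² = (742 - 1127)² = (-385)² = 148225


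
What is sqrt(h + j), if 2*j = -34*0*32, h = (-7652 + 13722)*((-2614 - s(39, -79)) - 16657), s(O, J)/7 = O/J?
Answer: 28*I*sqrt(931007495)/79 ≈ 10815.0*I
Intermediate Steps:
s(O, J) = 7*O/J (s(O, J) = 7*(O/J) = 7*O/J)
h = -9239365520/79 (h = (-7652 + 13722)*((-2614 - 7*39/(-79)) - 16657) = 6070*((-2614 - 7*39*(-1)/79) - 16657) = 6070*((-2614 - 1*(-273/79)) - 16657) = 6070*((-2614 + 273/79) - 16657) = 6070*(-206233/79 - 16657) = 6070*(-1522136/79) = -9239365520/79 ≈ -1.1695e+8)
j = 0 (j = (-34*0*32)/2 = (0*32)/2 = (1/2)*0 = 0)
sqrt(h + j) = sqrt(-9239365520/79 + 0) = sqrt(-9239365520/79) = 28*I*sqrt(931007495)/79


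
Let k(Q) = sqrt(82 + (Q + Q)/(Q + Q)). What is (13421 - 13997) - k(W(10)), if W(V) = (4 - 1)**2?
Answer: -576 - sqrt(83) ≈ -585.11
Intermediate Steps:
W(V) = 9 (W(V) = 3**2 = 9)
k(Q) = sqrt(83) (k(Q) = sqrt(82 + (2*Q)/((2*Q))) = sqrt(82 + (2*Q)*(1/(2*Q))) = sqrt(82 + 1) = sqrt(83))
(13421 - 13997) - k(W(10)) = (13421 - 13997) - sqrt(83) = -576 - sqrt(83)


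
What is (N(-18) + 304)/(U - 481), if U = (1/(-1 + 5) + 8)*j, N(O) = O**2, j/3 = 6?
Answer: -1256/665 ≈ -1.8887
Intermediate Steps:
j = 18 (j = 3*6 = 18)
U = 297/2 (U = (1/(-1 + 5) + 8)*18 = (1/4 + 8)*18 = (33/4)*18 = 297/2 ≈ 148.50)
(N(-18) + 304)/(U - 481) = ((-18)**2 + 304)/(297/2 - 481) = (324 + 304)/(-665/2) = 628*(-2/665) = -1256/665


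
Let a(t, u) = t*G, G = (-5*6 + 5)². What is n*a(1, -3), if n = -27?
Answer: -16875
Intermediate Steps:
G = 625 (G = (-30 + 5)² = (-25)² = 625)
a(t, u) = 625*t (a(t, u) = t*625 = 625*t)
n*a(1, -3) = -16875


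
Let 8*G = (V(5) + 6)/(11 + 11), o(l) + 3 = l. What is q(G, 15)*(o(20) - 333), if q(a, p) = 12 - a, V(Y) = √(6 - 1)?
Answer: -83187/22 + 79*√5/44 ≈ -3777.2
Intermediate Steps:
V(Y) = √5
o(l) = -3 + l
G = 3/88 + √5/176 (G = ((√5 + 6)/(11 + 11))/8 = ((6 + √5)/22)/8 = ((6 + √5)*(1/22))/8 = (3/11 + √5/22)/8 = 3/88 + √5/176 ≈ 0.046796)
q(G, 15)*(o(20) - 333) = (12 - (3/88 + √5/176))*((-3 + 20) - 333) = (12 + (-3/88 - √5/176))*(17 - 333) = (1053/88 - √5/176)*(-316) = -83187/22 + 79*√5/44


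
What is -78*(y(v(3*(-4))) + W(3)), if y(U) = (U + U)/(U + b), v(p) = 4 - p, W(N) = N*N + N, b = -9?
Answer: -9048/7 ≈ -1292.6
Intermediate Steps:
W(N) = N + N² (W(N) = N² + N = N + N²)
y(U) = 2*U/(-9 + U) (y(U) = (U + U)/(U - 9) = (2*U)/(-9 + U) = 2*U/(-9 + U))
-78*(y(v(3*(-4))) + W(3)) = -78*(2*(4 - 3*(-4))/(-9 + (4 - 3*(-4))) + 3*(1 + 3)) = -78*(2*(4 - 1*(-12))/(-9 + (4 - 1*(-12))) + 3*4) = -78*(2*(4 + 12)/(-9 + (4 + 12)) + 12) = -78*(2*16/(-9 + 16) + 12) = -78*(2*16/7 + 12) = -78*(2*16*(⅐) + 12) = -78*(32/7 + 12) = -78*116/7 = -9048/7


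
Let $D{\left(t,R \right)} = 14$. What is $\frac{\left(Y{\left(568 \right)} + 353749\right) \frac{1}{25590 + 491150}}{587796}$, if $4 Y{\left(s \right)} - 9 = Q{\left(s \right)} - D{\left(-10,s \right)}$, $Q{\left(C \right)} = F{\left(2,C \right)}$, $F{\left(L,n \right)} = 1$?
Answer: $\frac{29479}{25311475420} \approx 1.1646 \cdot 10^{-6}$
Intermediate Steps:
$Q{\left(C \right)} = 1$
$Y{\left(s \right)} = -1$ ($Y{\left(s \right)} = \frac{9}{4} + \frac{1 - 14}{4} = \frac{9}{4} + \frac{1}{4} \left(-13\right) = \frac{9}{4} - \frac{13}{4} = -1$)
$\frac{\left(Y{\left(568 \right)} + 353749\right) \frac{1}{25590 + 491150}}{587796} = \frac{\left(-1 + 353749\right) \frac{1}{25590 + 491150}}{587796} = \frac{353748}{516740} \cdot \frac{1}{587796} = 353748 \cdot \frac{1}{516740} \cdot \frac{1}{587796} = \frac{88437}{129185} \cdot \frac{1}{587796} = \frac{29479}{25311475420}$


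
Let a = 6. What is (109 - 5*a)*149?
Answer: 11771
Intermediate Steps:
(109 - 5*a)*149 = (109 - 5*6)*149 = (109 - 30)*149 = 79*149 = 11771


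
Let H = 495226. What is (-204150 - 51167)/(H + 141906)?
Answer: -255317/637132 ≈ -0.40073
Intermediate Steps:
(-204150 - 51167)/(H + 141906) = (-204150 - 51167)/(495226 + 141906) = -255317/637132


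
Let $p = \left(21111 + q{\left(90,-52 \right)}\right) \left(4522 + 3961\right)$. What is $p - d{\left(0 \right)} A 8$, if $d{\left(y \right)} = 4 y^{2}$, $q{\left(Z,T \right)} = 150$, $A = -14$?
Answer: $180357063$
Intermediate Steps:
$p = 180357063$ ($p = \left(21111 + 150\right) \left(4522 + 3961\right) = 21261 \cdot 8483 = 180357063$)
$p - d{\left(0 \right)} A 8 = 180357063 - 4 \cdot 0^{2} \left(-14\right) 8 = 180357063 - 4 \cdot 0 \left(-14\right) 8 = 180357063 - 0 \left(-14\right) 8 = 180357063 - 0 \cdot 8 = 180357063 - 0 = 180357063 + 0 = 180357063$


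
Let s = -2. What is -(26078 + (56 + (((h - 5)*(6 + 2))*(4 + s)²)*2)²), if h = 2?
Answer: -44574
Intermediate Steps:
-(26078 + (56 + (((h - 5)*(6 + 2))*(4 + s)²)*2)²) = -(26078 + (56 + (((2 - 5)*(6 + 2))*(4 - 2)²)*2)²) = -(26078 + (56 + (-3*8*2²)*2)²) = -(26078 + (56 - 24*4*2)²) = -(26078 + (56 - 96*2)²) = -(26078 + (56 - 192)²) = -(26078 + (-136)²) = -(26078 + 18496) = -1*44574 = -44574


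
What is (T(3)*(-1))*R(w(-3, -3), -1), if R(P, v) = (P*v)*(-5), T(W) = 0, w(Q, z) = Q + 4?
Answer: 0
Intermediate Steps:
w(Q, z) = 4 + Q
R(P, v) = -5*P*v
(T(3)*(-1))*R(w(-3, -3), -1) = (0*(-1))*(-5*(4 - 3)*(-1)) = 0*(-5*1*(-1)) = 0*5 = 0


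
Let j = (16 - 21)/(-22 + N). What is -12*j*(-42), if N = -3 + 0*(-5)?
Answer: 504/5 ≈ 100.80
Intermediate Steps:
N = -3 (N = -3 + 0 = -3)
j = 1/5 (j = (16 - 21)/(-22 - 3) = -5/(-25) = -5*(-1/25) = 1/5 ≈ 0.20000)
-12*j*(-42) = -12*1/5*(-42) = -12/5*(-42) = 504/5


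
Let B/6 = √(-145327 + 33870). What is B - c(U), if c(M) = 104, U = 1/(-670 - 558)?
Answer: -104 + 6*I*√111457 ≈ -104.0 + 2003.1*I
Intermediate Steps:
U = -1/1228 (U = 1/(-1228) = -1/1228 ≈ -0.00081433)
B = 6*I*√111457 (B = 6*√(-145327 + 33870) = 6*√(-111457) = 6*(I*√111457) = 6*I*√111457 ≈ 2003.1*I)
B - c(U) = 6*I*√111457 - 1*104 = 6*I*√111457 - 104 = -104 + 6*I*√111457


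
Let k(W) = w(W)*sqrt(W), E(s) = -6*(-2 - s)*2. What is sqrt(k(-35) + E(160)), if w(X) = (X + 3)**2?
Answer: 2*sqrt(486 + 256*I*sqrt(35)) ≈ 64.445 + 47.002*I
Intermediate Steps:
w(X) = (3 + X)**2
E(s) = 24 + 12*s (E(s) = (12 + 6*s)*2 = 24 + 12*s)
k(W) = sqrt(W)*(3 + W)**2 (k(W) = (3 + W)**2*sqrt(W) = sqrt(W)*(3 + W)**2)
sqrt(k(-35) + E(160)) = sqrt(sqrt(-35)*(3 - 35)**2 + (24 + 12*160)) = sqrt((I*sqrt(35))*(-32)**2 + (24 + 1920)) = sqrt((I*sqrt(35))*1024 + 1944) = sqrt(1024*I*sqrt(35) + 1944) = sqrt(1944 + 1024*I*sqrt(35))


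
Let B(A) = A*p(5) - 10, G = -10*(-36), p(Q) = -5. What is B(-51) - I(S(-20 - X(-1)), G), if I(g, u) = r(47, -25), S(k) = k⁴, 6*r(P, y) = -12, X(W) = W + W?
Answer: 247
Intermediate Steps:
X(W) = 2*W
r(P, y) = -2 (r(P, y) = (⅙)*(-12) = -2)
G = 360
I(g, u) = -2
B(A) = -10 - 5*A (B(A) = A*(-5) - 10 = -5*A - 10 = -10 - 5*A)
B(-51) - I(S(-20 - X(-1)), G) = (-10 - 5*(-51)) - 1*(-2) = (-10 + 255) + 2 = 245 + 2 = 247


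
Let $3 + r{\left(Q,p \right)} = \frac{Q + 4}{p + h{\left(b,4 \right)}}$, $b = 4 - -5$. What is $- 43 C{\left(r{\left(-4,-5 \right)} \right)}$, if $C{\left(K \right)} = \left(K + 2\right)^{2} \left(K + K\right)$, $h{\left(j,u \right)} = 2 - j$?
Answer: $258$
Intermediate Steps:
$b = 9$ ($b = 4 + 5 = 9$)
$r{\left(Q,p \right)} = -3 + \frac{4 + Q}{-7 + p}$ ($r{\left(Q,p \right)} = -3 + \frac{Q + 4}{p + \left(2 - 9\right)} = -3 + \frac{4 + Q}{p + \left(2 - 9\right)} = -3 + \frac{4 + Q}{p - 7} = -3 + \frac{4 + Q}{-7 + p}$)
$C{\left(K \right)} = 2 K \left(2 + K\right)^{2}$ ($C{\left(K \right)} = \left(2 + K\right)^{2} \cdot 2 K = 2 K \left(2 + K\right)^{2}$)
$- 43 C{\left(r{\left(-4,-5 \right)} \right)} = - 43 \cdot 2 \frac{25 - 4 - -15}{-7 - 5} \left(2 + \frac{25 - 4 - -15}{-7 - 5}\right)^{2} = - 43 \cdot 2 \frac{25 - 4 + 15}{-12} \left(2 + \frac{25 - 4 + 15}{-12}\right)^{2} = - 43 \cdot 2 \left(\left(- \frac{1}{12}\right) 36\right) \left(2 - 3\right)^{2} = - 43 \cdot 2 \left(-3\right) \left(2 - 3\right)^{2} = - 43 \cdot 2 \left(-3\right) \left(-1\right)^{2} = - 43 \cdot 2 \left(-3\right) 1 = \left(-43\right) \left(-6\right) = 258$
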